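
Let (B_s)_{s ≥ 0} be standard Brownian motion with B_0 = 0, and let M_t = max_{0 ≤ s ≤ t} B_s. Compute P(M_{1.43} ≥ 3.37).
P(M_{1.43} ≥ 3.37) = 2·P(B_{1.43} ≥ 3.37) = 2(1 − Φ(3.37/√1.43)) ≈ 0.0048

By the reflection principle for Brownian motion, P(M_t ≥ a) = 2 · P(B_t ≥ a) for a ≥ 0. Since B_t ~ N(0, t), P(B_t ≥ 3.37) = 1 − Φ(3.37/√t) = 1 − Φ(3.37/√1.43) = 1 − Φ(2.8181). So
  P(M_{1.43} ≥ 3.37) = 2(1 − Φ(2.8181)) ≈ 0.0048.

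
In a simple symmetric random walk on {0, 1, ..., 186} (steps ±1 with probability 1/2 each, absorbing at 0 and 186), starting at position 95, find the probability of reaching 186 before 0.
P(hit 186 before 0) = 95/186

Let u_k = P(hit 186 before 0 | start at k). Then u_0 = 0, u_186 = 1, and u_k = u_{k-1}/2 + u_{k+1}/2 for 1 ≤ k ≤ 185. This harmonic recurrence is solved by u_k = k/186, giving u_95 = 95/186.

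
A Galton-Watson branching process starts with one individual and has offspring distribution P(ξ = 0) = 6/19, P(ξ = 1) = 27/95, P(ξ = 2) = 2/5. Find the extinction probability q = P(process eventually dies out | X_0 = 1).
q = 15/19

The pgf is f(s) = 6/19 + 27/95·s + 2/5·s². The extinction probability q is the smallest fixed point of f in [0, 1]. Setting s = f(s):
  2/5·s² + (27/95 − 1)·s + 6/19 = 0
  2/5·s² − (6/19 + 2/5)·s + 6/19 = 0
which factors as (s − 1)·(2/5·s − 6/19) = 0, giving roots s = 1 and s = (6/19)/(2/5) = 15/19.
Mean offspring μ = 27/95 + 2·2/5 = 103/95 > 1 (supercritical), so q < 1. The extinction probability is the smaller root: q = (6/19)/(2/5) = 15/19.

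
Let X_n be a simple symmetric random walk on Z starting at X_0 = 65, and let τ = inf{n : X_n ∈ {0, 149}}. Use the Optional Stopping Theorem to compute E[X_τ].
E[X_τ] = 65

X_n is a martingale and τ is a bounded-mean stopping time (indeed τ is finite a.s. with bounded expectation since the walk is in a bounded region). By the OST, E[X_τ] = E[X_0] = 65. Equivalently: E[X_τ] = 149 · P(hit 149 first) + 0 · P(hit 0 first) = 149 · (65/149) = 65.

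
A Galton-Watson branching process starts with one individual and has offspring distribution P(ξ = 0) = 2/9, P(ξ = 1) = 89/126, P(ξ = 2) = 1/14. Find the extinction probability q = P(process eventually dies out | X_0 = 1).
q = 1

Mean offspring μ = 0·2/9 + 1·89/126 + 2·1/14 = 107/126 ≤ 1. For μ ≤ 1 with offspring not concentrated at 1, the Galton-Watson process goes extinct almost surely, so q = 1.
(Algebraic check: The pgf is f(s) = 2/9 + 89/126·s + 1/14·s². The extinction probability q is the smallest fixed point of f in [0, 1]. Setting s = f(s):
  1/14·s² + (89/126 − 1)·s + 2/9 = 0
  1/14·s² − (2/9 + 1/14)·s + 2/9 = 0
which factors as (s − 1)·(1/14·s − 2/9) = 0, giving roots s = 1 and s = (2/9)/(1/14) = 28/9. Since 28/9 ≥ 1, the smallest root in [0, 1] is s = 1.)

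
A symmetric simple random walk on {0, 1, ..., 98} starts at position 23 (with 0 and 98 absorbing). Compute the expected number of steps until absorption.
E[τ | X_0 = 23] = 1725

Let v_k = E[τ | X_0 = k]. Boundary: v_0 = v_98 = 0. Recurrence: v_k = 1 + (v_{k-1} + v_{k+1})/2 for 1 ≤ k ≤ 97. The particular solution to v_k − (v_{k-1} + v_{k+1})/2 = 1 is v_k = −k^2. Adding homogeneous solution A + B k and matching boundaries gives v_k = k (98 − k). Substituting k = 23: v_23 = 23 · 75 = 1725.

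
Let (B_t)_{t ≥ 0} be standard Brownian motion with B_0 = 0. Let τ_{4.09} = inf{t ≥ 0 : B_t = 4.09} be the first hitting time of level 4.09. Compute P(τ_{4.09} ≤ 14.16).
P(τ_{4.09} ≤ 14.16) = 2(1 − Φ(4.09/√14.16)) = 2(1 − Φ(1.0869)) ≈ 0.2771

By the reflection principle for standard BM, P(τ_b ≤ t) = 2 · P(B_t ≥ b). Since B_t ~ N(0, t), P(B_t ≥ 4.09) = 1 − Φ(4.09/√t) = 1 − Φ(4.09/√14.16) = 1 − Φ(1.0869) ≈ 0.13854. Doubling: P(τ_{4.09} ≤ 14.16) ≈ 2 · 0.13854 = 0.27708 ≈ 0.2771.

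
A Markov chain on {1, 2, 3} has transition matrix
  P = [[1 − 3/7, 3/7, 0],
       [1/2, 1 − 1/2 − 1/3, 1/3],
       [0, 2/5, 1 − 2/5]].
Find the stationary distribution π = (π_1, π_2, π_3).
π = (7/18, 1/3, 5/18)

This is a birth-death chain on three states, which satisfies detailed balance: π_1 · P_{12} = π_2 · P_{21} and π_2 · P_{23} = π_3 · P_{32}.
From π_1 · 3/7 = π_2 · 1/2: π_2/π_1 = (3/7)/(1/2) = 6/7.
From π_2 · 1/3 = π_3 · 2/5: π_3/π_2 = (1/3)/(2/5) = 5/6.
Take π_1 proportional to 1; then unnormalized π = (1, 6/7, 5/7). Normalize by dividing by the sum 18/7:
  π = (7/18, 1/3, 5/18).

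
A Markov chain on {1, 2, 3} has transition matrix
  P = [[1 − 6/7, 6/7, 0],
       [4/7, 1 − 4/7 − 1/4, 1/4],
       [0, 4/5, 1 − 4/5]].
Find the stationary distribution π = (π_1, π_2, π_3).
π = (32/95, 48/95, 3/19)

This is a birth-death chain on three states, which satisfies detailed balance: π_1 · P_{12} = π_2 · P_{21} and π_2 · P_{23} = π_3 · P_{32}.
From π_1 · 6/7 = π_2 · 4/7: π_2/π_1 = (6/7)/(4/7) = 3/2.
From π_2 · 1/4 = π_3 · 4/5: π_3/π_2 = (1/4)/(4/5) = 5/16.
Take π_1 proportional to 1; then unnormalized π = (1, 3/2, 15/32). Normalize by dividing by the sum 95/32:
  π = (32/95, 48/95, 3/19).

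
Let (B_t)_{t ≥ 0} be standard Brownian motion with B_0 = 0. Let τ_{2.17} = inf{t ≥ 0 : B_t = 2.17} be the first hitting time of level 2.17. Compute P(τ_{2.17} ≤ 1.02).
P(τ_{2.17} ≤ 1.02) = 2(1 − Φ(2.17/√1.02)) = 2(1 − Φ(2.1486)) ≈ 0.0317

By the reflection principle for standard BM, P(τ_b ≤ t) = 2 · P(B_t ≥ b). Since B_t ~ N(0, t), P(B_t ≥ 2.17) = 1 − Φ(2.17/√t) = 1 − Φ(2.17/√1.02) = 1 − Φ(2.1486) ≈ 0.01583. Doubling: P(τ_{2.17} ≤ 1.02) ≈ 2 · 0.01583 = 0.03166 ≈ 0.0317.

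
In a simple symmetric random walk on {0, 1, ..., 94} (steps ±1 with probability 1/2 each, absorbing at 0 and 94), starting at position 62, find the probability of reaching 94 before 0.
P(hit 94 before 0) = 62/94 = 31/47

Let u_k = P(hit 94 before 0 | start at k). Then u_0 = 0, u_94 = 1, and u_k = u_{k-1}/2 + u_{k+1}/2 for 1 ≤ k ≤ 93. This harmonic recurrence is solved by u_k = k/94, giving u_62 = 62/94 = 31/47.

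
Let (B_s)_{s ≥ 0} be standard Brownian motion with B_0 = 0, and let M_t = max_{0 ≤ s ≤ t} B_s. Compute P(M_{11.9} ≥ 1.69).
P(M_{11.9} ≥ 1.69) = 2·P(B_{11.9} ≥ 1.69) = 2(1 − Φ(1.69/√11.9)) ≈ 0.6242

By the reflection principle for Brownian motion, P(M_t ≥ a) = 2 · P(B_t ≥ a) for a ≥ 0. Since B_t ~ N(0, t), P(B_t ≥ 1.69) = 1 − Φ(1.69/√t) = 1 − Φ(1.69/√11.9) = 1 − Φ(0.4899). So
  P(M_{11.9} ≥ 1.69) = 2(1 − Φ(0.4899)) ≈ 0.6242.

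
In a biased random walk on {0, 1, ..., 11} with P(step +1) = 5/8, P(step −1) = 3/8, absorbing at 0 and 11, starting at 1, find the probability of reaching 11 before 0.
P(hit 11 before 0) = (1 − (3/5)^1) / (1 − (3/5)^11) = 9765625/24325489

Let u_k denote P(reach 11 before 0 | start at k). Boundary: u_0 = 0, u_11 = 1. Recurrence: u_k = 5/8·u_{k+1} + 3/8·u_{k-1} for 1 ≤ k ≤ 10. Try u_k = A + B·r^k with r = q/p = (3/8)/(5/8) = 3/5. Substitution satisfies the recurrence; boundary conditions give:
  u_k = (1 − r^k) / (1 − r^N) = (1 − (3/5)^1) / (1 − (3/5)^11) = 9765625/24325489.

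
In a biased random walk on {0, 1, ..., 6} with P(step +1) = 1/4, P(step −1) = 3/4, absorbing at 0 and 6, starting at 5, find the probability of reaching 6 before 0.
P(hit 6 before 0) = (1 − (3)^5) / (1 − (3)^6) = 121/364

Let u_k denote P(reach 6 before 0 | start at k). Boundary: u_0 = 0, u_6 = 1. Recurrence: u_k = 1/4·u_{k+1} + 3/4·u_{k-1} for 1 ≤ k ≤ 5. Try u_k = A + B·r^k with r = q/p = (3/4)/(1/4) = 3. Substitution satisfies the recurrence; boundary conditions give:
  u_k = (1 − r^k) / (1 − r^N) = (1 − (3)^5) / (1 − (3)^6) = 121/364.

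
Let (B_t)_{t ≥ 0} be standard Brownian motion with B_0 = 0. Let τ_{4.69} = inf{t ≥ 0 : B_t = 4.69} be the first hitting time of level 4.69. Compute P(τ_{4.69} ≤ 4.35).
P(τ_{4.69} ≤ 4.35) = 2(1 − Φ(4.69/√4.35)) = 2(1 − Φ(2.2487)) ≈ 0.0245

By the reflection principle for standard BM, P(τ_b ≤ t) = 2 · P(B_t ≥ b). Since B_t ~ N(0, t), P(B_t ≥ 4.69) = 1 − Φ(4.69/√t) = 1 − Φ(4.69/√4.35) = 1 − Φ(2.2487) ≈ 0.01227. Doubling: P(τ_{4.69} ≤ 4.35) ≈ 2 · 0.01227 = 0.02454 ≈ 0.0245.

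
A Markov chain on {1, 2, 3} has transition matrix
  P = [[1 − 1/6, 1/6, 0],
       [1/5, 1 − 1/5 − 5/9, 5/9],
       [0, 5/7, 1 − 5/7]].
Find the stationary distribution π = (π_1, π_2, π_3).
π = (27/67, 45/134, 35/134)

This is a birth-death chain on three states, which satisfies detailed balance: π_1 · P_{12} = π_2 · P_{21} and π_2 · P_{23} = π_3 · P_{32}.
From π_1 · 1/6 = π_2 · 1/5: π_2/π_1 = (1/6)/(1/5) = 5/6.
From π_2 · 5/9 = π_3 · 5/7: π_3/π_2 = (5/9)/(5/7) = 7/9.
Take π_1 proportional to 1; then unnormalized π = (1, 5/6, 35/54). Normalize by dividing by the sum 67/27:
  π = (27/67, 45/134, 35/134).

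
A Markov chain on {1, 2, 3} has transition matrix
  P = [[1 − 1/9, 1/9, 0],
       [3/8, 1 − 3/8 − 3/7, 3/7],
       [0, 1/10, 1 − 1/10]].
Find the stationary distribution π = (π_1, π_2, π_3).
π = (189/485, 56/485, 48/97)

This is a birth-death chain on three states, which satisfies detailed balance: π_1 · P_{12} = π_2 · P_{21} and π_2 · P_{23} = π_3 · P_{32}.
From π_1 · 1/9 = π_2 · 3/8: π_2/π_1 = (1/9)/(3/8) = 8/27.
From π_2 · 3/7 = π_3 · 1/10: π_3/π_2 = (3/7)/(1/10) = 30/7.
Take π_1 proportional to 1; then unnormalized π = (1, 8/27, 80/63). Normalize by dividing by the sum 485/189:
  π = (189/485, 56/485, 48/97).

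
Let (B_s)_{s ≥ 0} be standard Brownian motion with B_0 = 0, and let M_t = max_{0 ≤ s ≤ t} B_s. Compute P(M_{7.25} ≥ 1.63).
P(M_{7.25} ≥ 1.63) = 2·P(B_{7.25} ≥ 1.63) = 2(1 − Φ(1.63/√7.25)) ≈ 0.5449

By the reflection principle for Brownian motion, P(M_t ≥ a) = 2 · P(B_t ≥ a) for a ≥ 0. Since B_t ~ N(0, t), P(B_t ≥ 1.63) = 1 − Φ(1.63/√t) = 1 − Φ(1.63/√7.25) = 1 − Φ(0.6054). So
  P(M_{7.25} ≥ 1.63) = 2(1 − Φ(0.6054)) ≈ 0.5449.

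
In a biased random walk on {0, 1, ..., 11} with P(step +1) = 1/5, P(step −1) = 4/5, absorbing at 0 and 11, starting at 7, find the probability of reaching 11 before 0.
P(hit 11 before 0) = (1 − (4)^7) / (1 − (4)^11) = 5461/1398101

Let u_k denote P(reach 11 before 0 | start at k). Boundary: u_0 = 0, u_11 = 1. Recurrence: u_k = 1/5·u_{k+1} + 4/5·u_{k-1} for 1 ≤ k ≤ 10. Try u_k = A + B·r^k with r = q/p = (4/5)/(1/5) = 4. Substitution satisfies the recurrence; boundary conditions give:
  u_k = (1 − r^k) / (1 − r^N) = (1 − (4)^7) / (1 − (4)^11) = 5461/1398101.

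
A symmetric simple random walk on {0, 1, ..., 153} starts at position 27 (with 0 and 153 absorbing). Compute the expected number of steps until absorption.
E[τ | X_0 = 27] = 3402

Let v_k = E[τ | X_0 = k]. Boundary: v_0 = v_153 = 0. Recurrence: v_k = 1 + (v_{k-1} + v_{k+1})/2 for 1 ≤ k ≤ 152. The particular solution to v_k − (v_{k-1} + v_{k+1})/2 = 1 is v_k = −k^2. Adding homogeneous solution A + B k and matching boundaries gives v_k = k (153 − k). Substituting k = 27: v_27 = 27 · 126 = 3402.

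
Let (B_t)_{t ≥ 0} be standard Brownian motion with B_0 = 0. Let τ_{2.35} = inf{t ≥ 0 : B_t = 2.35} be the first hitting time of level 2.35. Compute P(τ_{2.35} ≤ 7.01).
P(τ_{2.35} ≤ 7.01) = 2(1 − Φ(2.35/√7.01)) = 2(1 − Φ(0.8876)) ≈ 0.3748

By the reflection principle for standard BM, P(τ_b ≤ t) = 2 · P(B_t ≥ b). Since B_t ~ N(0, t), P(B_t ≥ 2.35) = 1 − Φ(2.35/√t) = 1 − Φ(2.35/√7.01) = 1 − Φ(0.8876) ≈ 0.18738. Doubling: P(τ_{2.35} ≤ 7.01) ≈ 2 · 0.18738 = 0.37476 ≈ 0.3748.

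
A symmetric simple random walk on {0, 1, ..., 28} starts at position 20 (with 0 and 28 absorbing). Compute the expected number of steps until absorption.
E[τ | X_0 = 20] = 160

Let v_k = E[τ | X_0 = k]. Boundary: v_0 = v_28 = 0. Recurrence: v_k = 1 + (v_{k-1} + v_{k+1})/2 for 1 ≤ k ≤ 27. The particular solution to v_k − (v_{k-1} + v_{k+1})/2 = 1 is v_k = −k^2. Adding homogeneous solution A + B k and matching boundaries gives v_k = k (28 − k). Substituting k = 20: v_20 = 20 · 8 = 160.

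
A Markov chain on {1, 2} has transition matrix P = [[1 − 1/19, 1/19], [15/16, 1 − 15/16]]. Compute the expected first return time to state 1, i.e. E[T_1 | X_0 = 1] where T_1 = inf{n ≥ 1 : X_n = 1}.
E[T_1 | X_0 = 1] = 1/π_1 = 301/285

For an irreducible recurrent Markov chain with stationary distribution π, E[T_i | X_0 = i] = 1/π_i (Kac's formula). Here π_1 = (15/16)/(1/19 + 15/16) = (15/16)/(301/304) = 285/301, so E[T_1 | X_0 = 1] = 1/π_1 = (1/19 + 15/16)/(15/16) = (301/304)/(15/16) = 301/285.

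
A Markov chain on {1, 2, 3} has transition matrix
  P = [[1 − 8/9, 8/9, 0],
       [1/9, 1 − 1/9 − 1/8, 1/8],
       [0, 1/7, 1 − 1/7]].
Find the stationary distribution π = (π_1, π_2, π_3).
π = (1/16, 1/2, 7/16)

This is a birth-death chain on three states, which satisfies detailed balance: π_1 · P_{12} = π_2 · P_{21} and π_2 · P_{23} = π_3 · P_{32}.
From π_1 · 8/9 = π_2 · 1/9: π_2/π_1 = (8/9)/(1/9) = 8.
From π_2 · 1/8 = π_3 · 1/7: π_3/π_2 = (1/8)/(1/7) = 7/8.
Take π_1 proportional to 1; then unnormalized π = (1, 8, 7). Normalize by dividing by the sum 16:
  π = (1/16, 1/2, 7/16).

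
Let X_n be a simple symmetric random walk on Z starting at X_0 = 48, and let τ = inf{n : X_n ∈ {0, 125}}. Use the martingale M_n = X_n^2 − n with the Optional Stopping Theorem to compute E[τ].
E[τ] = 3696

M_n = X_n^2 − n is a martingale (since E[X_{n+1}^2 | F_n] = X_n^2 + 1). By OST (τ has finite mean in a bounded region), E[M_τ] = E[M_0] = X_0^2 − 0 = 48^2 = 2304. Also E[M_τ] = E[X_τ^2] − E[τ]. The walk exits at 0 or 125, with P(hit 125 first) = 48/125, so E[X_τ^2] = 125^2 · 48/125 + 0 = 6000. Thus E[τ] = E[X_τ^2] − E[M_τ] = 6000 − 2304 = 3696 = 48(125 − 48) = 3696.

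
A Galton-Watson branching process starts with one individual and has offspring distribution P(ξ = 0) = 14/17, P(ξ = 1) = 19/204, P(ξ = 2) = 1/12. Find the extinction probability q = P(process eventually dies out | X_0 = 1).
q = 1

Mean offspring μ = 0·14/17 + 1·19/204 + 2·1/12 = 53/204 ≤ 1. For μ ≤ 1 with offspring not concentrated at 1, the Galton-Watson process goes extinct almost surely, so q = 1.
(Algebraic check: The pgf is f(s) = 14/17 + 19/204·s + 1/12·s². The extinction probability q is the smallest fixed point of f in [0, 1]. Setting s = f(s):
  1/12·s² + (19/204 − 1)·s + 14/17 = 0
  1/12·s² − (14/17 + 1/12)·s + 14/17 = 0
which factors as (s − 1)·(1/12·s − 14/17) = 0, giving roots s = 1 and s = (14/17)/(1/12) = 168/17. Since 168/17 ≥ 1, the smallest root in [0, 1] is s = 1.)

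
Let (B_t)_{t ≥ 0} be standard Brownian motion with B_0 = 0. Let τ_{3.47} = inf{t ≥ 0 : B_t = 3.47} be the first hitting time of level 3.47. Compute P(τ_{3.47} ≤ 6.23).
P(τ_{3.47} ≤ 6.23) = 2(1 − Φ(3.47/√6.23)) = 2(1 − Φ(1.3902)) ≈ 0.1645

By the reflection principle for standard BM, P(τ_b ≤ t) = 2 · P(B_t ≥ b). Since B_t ~ N(0, t), P(B_t ≥ 3.47) = 1 − Φ(3.47/√t) = 1 − Φ(3.47/√6.23) = 1 − Φ(1.3902) ≈ 0.08223. Doubling: P(τ_{3.47} ≤ 6.23) ≈ 2 · 0.08223 = 0.16446 ≈ 0.1645.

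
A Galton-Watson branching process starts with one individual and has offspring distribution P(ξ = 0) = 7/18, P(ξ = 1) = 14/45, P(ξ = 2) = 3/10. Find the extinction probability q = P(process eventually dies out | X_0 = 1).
q = 1

Mean offspring μ = 0·7/18 + 1·14/45 + 2·3/10 = 41/45 ≤ 1. For μ ≤ 1 with offspring not concentrated at 1, the Galton-Watson process goes extinct almost surely, so q = 1.
(Algebraic check: The pgf is f(s) = 7/18 + 14/45·s + 3/10·s². The extinction probability q is the smallest fixed point of f in [0, 1]. Setting s = f(s):
  3/10·s² + (14/45 − 1)·s + 7/18 = 0
  3/10·s² − (7/18 + 3/10)·s + 7/18 = 0
which factors as (s − 1)·(3/10·s − 7/18) = 0, giving roots s = 1 and s = (7/18)/(3/10) = 35/27. Since 35/27 ≥ 1, the smallest root in [0, 1] is s = 1.)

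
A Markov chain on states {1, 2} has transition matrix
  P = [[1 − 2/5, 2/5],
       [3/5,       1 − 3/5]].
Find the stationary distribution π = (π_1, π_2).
π_1 = 3/5, π_2 = 2/5

Solve πP = π with π_1 + π_2 = 1. From πP = π: π_1 · (1 − 2/5) + π_2 · 3/5 = π_1 ⇒ π_2 · 3/5 = π_1 · 2/5 ⇒ π_2/π_1 = (2/5)/(3/5) = 2/3. Together with π_1 + π_2 = 1:
  π_1 = (3/5)/(2/5 + 3/5) = (3/5)/(1) = 3/5,
  π_2 = (2/5)/(2/5 + 3/5) = (2/5)/(1) = 2/5.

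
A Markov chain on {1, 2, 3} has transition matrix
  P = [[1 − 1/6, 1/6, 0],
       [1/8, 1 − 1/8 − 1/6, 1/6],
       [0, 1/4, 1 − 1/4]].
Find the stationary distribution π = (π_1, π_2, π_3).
π = (9/29, 12/29, 8/29)

This is a birth-death chain on three states, which satisfies detailed balance: π_1 · P_{12} = π_2 · P_{21} and π_2 · P_{23} = π_3 · P_{32}.
From π_1 · 1/6 = π_2 · 1/8: π_2/π_1 = (1/6)/(1/8) = 4/3.
From π_2 · 1/6 = π_3 · 1/4: π_3/π_2 = (1/6)/(1/4) = 2/3.
Take π_1 proportional to 1; then unnormalized π = (1, 4/3, 8/9). Normalize by dividing by the sum 29/9:
  π = (9/29, 12/29, 8/29).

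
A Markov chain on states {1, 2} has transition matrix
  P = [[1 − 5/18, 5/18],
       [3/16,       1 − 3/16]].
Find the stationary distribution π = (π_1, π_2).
π_1 = 27/67, π_2 = 40/67

Solve πP = π with π_1 + π_2 = 1. From πP = π: π_1 · (1 − 5/18) + π_2 · 3/16 = π_1 ⇒ π_2 · 3/16 = π_1 · 5/18 ⇒ π_2/π_1 = (5/18)/(3/16) = 40/27. Together with π_1 + π_2 = 1:
  π_1 = (3/16)/(5/18 + 3/16) = (3/16)/(67/144) = 27/67,
  π_2 = (5/18)/(5/18 + 3/16) = (5/18)/(67/144) = 40/67.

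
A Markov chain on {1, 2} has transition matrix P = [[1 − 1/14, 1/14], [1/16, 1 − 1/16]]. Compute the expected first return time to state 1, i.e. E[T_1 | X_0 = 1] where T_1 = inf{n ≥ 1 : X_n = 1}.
E[T_1 | X_0 = 1] = 1/π_1 = 15/7

For an irreducible recurrent Markov chain with stationary distribution π, E[T_i | X_0 = i] = 1/π_i (Kac's formula). Here π_1 = (1/16)/(1/14 + 1/16) = (1/16)/(15/112) = 7/15, so E[T_1 | X_0 = 1] = 1/π_1 = (1/14 + 1/16)/(1/16) = (15/112)/(1/16) = 15/7.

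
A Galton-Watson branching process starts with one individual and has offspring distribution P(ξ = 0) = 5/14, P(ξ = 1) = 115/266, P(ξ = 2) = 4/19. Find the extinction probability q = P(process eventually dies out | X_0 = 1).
q = 1

Mean offspring μ = 0·5/14 + 1·115/266 + 2·4/19 = 227/266 ≤ 1. For μ ≤ 1 with offspring not concentrated at 1, the Galton-Watson process goes extinct almost surely, so q = 1.
(Algebraic check: The pgf is f(s) = 5/14 + 115/266·s + 4/19·s². The extinction probability q is the smallest fixed point of f in [0, 1]. Setting s = f(s):
  4/19·s² + (115/266 − 1)·s + 5/14 = 0
  4/19·s² − (5/14 + 4/19)·s + 5/14 = 0
which factors as (s − 1)·(4/19·s − 5/14) = 0, giving roots s = 1 and s = (5/14)/(4/19) = 95/56. Since 95/56 ≥ 1, the smallest root in [0, 1] is s = 1.)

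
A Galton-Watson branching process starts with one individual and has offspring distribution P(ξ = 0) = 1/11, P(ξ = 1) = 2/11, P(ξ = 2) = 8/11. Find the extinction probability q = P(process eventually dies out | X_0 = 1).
q = 1/8

The pgf is f(s) = 1/11 + 2/11·s + 8/11·s². The extinction probability q is the smallest fixed point of f in [0, 1]. Setting s = f(s):
  8/11·s² + (2/11 − 1)·s + 1/11 = 0
  8/11·s² − (1/11 + 8/11)·s + 1/11 = 0
which factors as (s − 1)·(8/11·s − 1/11) = 0, giving roots s = 1 and s = (1/11)/(8/11) = 1/8.
Mean offspring μ = 2/11 + 2·8/11 = 18/11 > 1 (supercritical), so q < 1. The extinction probability is the smaller root: q = (1/11)/(8/11) = 1/8.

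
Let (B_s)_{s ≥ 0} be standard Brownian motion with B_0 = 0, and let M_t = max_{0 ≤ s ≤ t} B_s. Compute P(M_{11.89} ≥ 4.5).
P(M_{11.89} ≥ 4.5) = 2·P(B_{11.89} ≥ 4.5) = 2(1 − Φ(4.5/√11.89)) ≈ 0.1919

By the reflection principle for Brownian motion, P(M_t ≥ a) = 2 · P(B_t ≥ a) for a ≥ 0. Since B_t ~ N(0, t), P(B_t ≥ 4.5) = 1 − Φ(4.5/√t) = 1 − Φ(4.5/√11.89) = 1 − Φ(1.3050). So
  P(M_{11.89} ≥ 4.5) = 2(1 − Φ(1.3050)) ≈ 0.1919.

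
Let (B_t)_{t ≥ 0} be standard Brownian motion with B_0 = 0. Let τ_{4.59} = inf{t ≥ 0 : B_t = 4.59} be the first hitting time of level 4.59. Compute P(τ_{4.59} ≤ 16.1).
P(τ_{4.59} ≤ 16.1) = 2(1 − Φ(4.59/√16.1)) = 2(1 − Φ(1.1439)) ≈ 0.2527

By the reflection principle for standard BM, P(τ_b ≤ t) = 2 · P(B_t ≥ b). Since B_t ~ N(0, t), P(B_t ≥ 4.59) = 1 − Φ(4.59/√t) = 1 − Φ(4.59/√16.1) = 1 − Φ(1.1439) ≈ 0.12633. Doubling: P(τ_{4.59} ≤ 16.1) ≈ 2 · 0.12633 = 0.25266 ≈ 0.2527.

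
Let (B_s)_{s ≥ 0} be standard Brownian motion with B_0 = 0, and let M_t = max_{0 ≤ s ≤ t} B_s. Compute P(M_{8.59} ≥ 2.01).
P(M_{8.59} ≥ 2.01) = 2·P(B_{8.59} ≥ 2.01) = 2(1 − Φ(2.01/√8.59)) ≈ 0.4928

By the reflection principle for Brownian motion, P(M_t ≥ a) = 2 · P(B_t ≥ a) for a ≥ 0. Since B_t ~ N(0, t), P(B_t ≥ 2.01) = 1 − Φ(2.01/√t) = 1 − Φ(2.01/√8.59) = 1 − Φ(0.6858). So
  P(M_{8.59} ≥ 2.01) = 2(1 − Φ(0.6858)) ≈ 0.4928.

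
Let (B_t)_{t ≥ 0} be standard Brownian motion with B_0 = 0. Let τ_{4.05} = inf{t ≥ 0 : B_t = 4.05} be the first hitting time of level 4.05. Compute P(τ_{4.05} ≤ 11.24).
P(τ_{4.05} ≤ 11.24) = 2(1 − Φ(4.05/√11.24)) = 2(1 − Φ(1.2080)) ≈ 0.2270

By the reflection principle for standard BM, P(τ_b ≤ t) = 2 · P(B_t ≥ b). Since B_t ~ N(0, t), P(B_t ≥ 4.05) = 1 − Φ(4.05/√t) = 1 − Φ(4.05/√11.24) = 1 − Φ(1.2080) ≈ 0.11352. Doubling: P(τ_{4.05} ≤ 11.24) ≈ 2 · 0.11352 = 0.22704 ≈ 0.2270.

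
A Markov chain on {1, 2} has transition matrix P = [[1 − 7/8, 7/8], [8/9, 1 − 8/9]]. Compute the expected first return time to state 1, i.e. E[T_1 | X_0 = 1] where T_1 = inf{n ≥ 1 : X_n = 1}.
E[T_1 | X_0 = 1] = 1/π_1 = 127/64

For an irreducible recurrent Markov chain with stationary distribution π, E[T_i | X_0 = i] = 1/π_i (Kac's formula). Here π_1 = (8/9)/(7/8 + 8/9) = (8/9)/(127/72) = 64/127, so E[T_1 | X_0 = 1] = 1/π_1 = (7/8 + 8/9)/(8/9) = (127/72)/(8/9) = 127/64.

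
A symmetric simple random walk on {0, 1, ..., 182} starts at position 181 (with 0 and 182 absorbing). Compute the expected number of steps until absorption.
E[τ | X_0 = 181] = 181

Let v_k = E[τ | X_0 = k]. Boundary: v_0 = v_182 = 0. Recurrence: v_k = 1 + (v_{k-1} + v_{k+1})/2 for 1 ≤ k ≤ 181. The particular solution to v_k − (v_{k-1} + v_{k+1})/2 = 1 is v_k = −k^2. Adding homogeneous solution A + B k and matching boundaries gives v_k = k (182 − k). Substituting k = 181: v_181 = 181 · 1 = 181.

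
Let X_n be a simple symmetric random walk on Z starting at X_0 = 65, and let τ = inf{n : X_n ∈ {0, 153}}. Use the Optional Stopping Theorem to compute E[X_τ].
E[X_τ] = 65

X_n is a martingale and τ is a bounded-mean stopping time (indeed τ is finite a.s. with bounded expectation since the walk is in a bounded region). By the OST, E[X_τ] = E[X_0] = 65. Equivalently: E[X_τ] = 153 · P(hit 153 first) + 0 · P(hit 0 first) = 153 · (65/153) = 65.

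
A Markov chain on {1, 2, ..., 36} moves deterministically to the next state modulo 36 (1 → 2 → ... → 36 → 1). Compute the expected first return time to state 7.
E[T_7 | X_0 = 7] = 36

The chain cycles deterministically, so starting at state 7 it returns in exactly 36 steps. Equivalently, the stationary distribution is uniform π_j = 1/36 for every state j, so by Kac's formula E[T_7] = 1/π_7 = 36.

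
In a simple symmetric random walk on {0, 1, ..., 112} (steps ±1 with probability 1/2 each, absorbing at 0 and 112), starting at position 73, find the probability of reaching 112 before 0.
P(hit 112 before 0) = 73/112

Let u_k = P(hit 112 before 0 | start at k). Then u_0 = 0, u_112 = 1, and u_k = u_{k-1}/2 + u_{k+1}/2 for 1 ≤ k ≤ 111. This harmonic recurrence is solved by u_k = k/112, giving u_73 = 73/112.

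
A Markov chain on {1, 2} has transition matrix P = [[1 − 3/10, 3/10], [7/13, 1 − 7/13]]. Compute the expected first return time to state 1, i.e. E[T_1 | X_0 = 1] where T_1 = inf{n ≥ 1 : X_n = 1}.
E[T_1 | X_0 = 1] = 1/π_1 = 109/70

For an irreducible recurrent Markov chain with stationary distribution π, E[T_i | X_0 = i] = 1/π_i (Kac's formula). Here π_1 = (7/13)/(3/10 + 7/13) = (7/13)/(109/130) = 70/109, so E[T_1 | X_0 = 1] = 1/π_1 = (3/10 + 7/13)/(7/13) = (109/130)/(7/13) = 109/70.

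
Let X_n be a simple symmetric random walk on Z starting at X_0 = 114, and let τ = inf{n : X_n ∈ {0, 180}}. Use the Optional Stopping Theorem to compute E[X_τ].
E[X_τ] = 114

X_n is a martingale and τ is a bounded-mean stopping time (indeed τ is finite a.s. with bounded expectation since the walk is in a bounded region). By the OST, E[X_τ] = E[X_0] = 114. Equivalently: E[X_τ] = 180 · P(hit 180 first) + 0 · P(hit 0 first) = 180 · (114/180) = 114.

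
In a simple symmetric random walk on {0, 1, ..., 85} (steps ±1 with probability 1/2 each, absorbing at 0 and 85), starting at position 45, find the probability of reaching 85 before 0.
P(hit 85 before 0) = 45/85 = 9/17

Let u_k = P(hit 85 before 0 | start at k). Then u_0 = 0, u_85 = 1, and u_k = u_{k-1}/2 + u_{k+1}/2 for 1 ≤ k ≤ 84. This harmonic recurrence is solved by u_k = k/85, giving u_45 = 45/85 = 9/17.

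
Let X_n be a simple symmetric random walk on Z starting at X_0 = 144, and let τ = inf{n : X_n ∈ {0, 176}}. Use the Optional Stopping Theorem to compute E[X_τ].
E[X_τ] = 144

X_n is a martingale and τ is a bounded-mean stopping time (indeed τ is finite a.s. with bounded expectation since the walk is in a bounded region). By the OST, E[X_τ] = E[X_0] = 144. Equivalently: E[X_τ] = 176 · P(hit 176 first) + 0 · P(hit 0 first) = 176 · (144/176) = 144.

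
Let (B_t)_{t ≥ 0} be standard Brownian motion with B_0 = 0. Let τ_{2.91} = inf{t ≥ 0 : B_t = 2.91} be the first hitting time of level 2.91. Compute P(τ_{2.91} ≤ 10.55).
P(τ_{2.91} ≤ 10.55) = 2(1 − Φ(2.91/√10.55)) = 2(1 − Φ(0.8959)) ≈ 0.3703

By the reflection principle for standard BM, P(τ_b ≤ t) = 2 · P(B_t ≥ b). Since B_t ~ N(0, t), P(B_t ≥ 2.91) = 1 − Φ(2.91/√t) = 1 − Φ(2.91/√10.55) = 1 − Φ(0.8959) ≈ 0.18515. Doubling: P(τ_{2.91} ≤ 10.55) ≈ 2 · 0.18515 = 0.37030 ≈ 0.3703.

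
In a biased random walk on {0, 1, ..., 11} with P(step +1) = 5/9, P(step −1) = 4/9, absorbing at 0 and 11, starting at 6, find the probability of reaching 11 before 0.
P(hit 11 before 0) = (1 − (4/5)^6) / (1 − (4/5)^11) = 36028125/44633821

Let u_k denote P(reach 11 before 0 | start at k). Boundary: u_0 = 0, u_11 = 1. Recurrence: u_k = 5/9·u_{k+1} + 4/9·u_{k-1} for 1 ≤ k ≤ 10. Try u_k = A + B·r^k with r = q/p = (4/9)/(5/9) = 4/5. Substitution satisfies the recurrence; boundary conditions give:
  u_k = (1 − r^k) / (1 − r^N) = (1 − (4/5)^6) / (1 − (4/5)^11) = 36028125/44633821.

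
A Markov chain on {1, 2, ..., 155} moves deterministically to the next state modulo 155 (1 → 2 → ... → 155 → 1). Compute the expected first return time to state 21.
E[T_21 | X_0 = 21] = 155

The chain cycles deterministically, so starting at state 21 it returns in exactly 155 steps. Equivalently, the stationary distribution is uniform π_j = 1/155 for every state j, so by Kac's formula E[T_21] = 1/π_21 = 155.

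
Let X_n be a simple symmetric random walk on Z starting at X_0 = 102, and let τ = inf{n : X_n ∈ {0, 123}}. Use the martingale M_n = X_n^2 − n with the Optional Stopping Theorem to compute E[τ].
E[τ] = 2142

M_n = X_n^2 − n is a martingale (since E[X_{n+1}^2 | F_n] = X_n^2 + 1). By OST (τ has finite mean in a bounded region), E[M_τ] = E[M_0] = X_0^2 − 0 = 102^2 = 10404. Also E[M_τ] = E[X_τ^2] − E[τ]. The walk exits at 0 or 123, with P(hit 123 first) = 102/123, so E[X_τ^2] = 123^2 · 102/123 + 0 = 12546. Thus E[τ] = E[X_τ^2] − E[M_τ] = 12546 − 10404 = 2142 = 102(123 − 102) = 2142.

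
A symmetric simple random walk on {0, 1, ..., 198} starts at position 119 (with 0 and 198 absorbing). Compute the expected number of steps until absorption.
E[τ | X_0 = 119] = 9401

Let v_k = E[τ | X_0 = k]. Boundary: v_0 = v_198 = 0. Recurrence: v_k = 1 + (v_{k-1} + v_{k+1})/2 for 1 ≤ k ≤ 197. The particular solution to v_k − (v_{k-1} + v_{k+1})/2 = 1 is v_k = −k^2. Adding homogeneous solution A + B k and matching boundaries gives v_k = k (198 − k). Substituting k = 119: v_119 = 119 · 79 = 9401.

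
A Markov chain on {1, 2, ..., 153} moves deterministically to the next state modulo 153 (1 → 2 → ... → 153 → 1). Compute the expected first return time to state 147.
E[T_147 | X_0 = 147] = 153

The chain cycles deterministically, so starting at state 147 it returns in exactly 153 steps. Equivalently, the stationary distribution is uniform π_j = 1/153 for every state j, so by Kac's formula E[T_147] = 1/π_147 = 153.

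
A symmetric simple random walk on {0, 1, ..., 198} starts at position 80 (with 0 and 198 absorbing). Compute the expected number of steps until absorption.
E[τ | X_0 = 80] = 9440

Let v_k = E[τ | X_0 = k]. Boundary: v_0 = v_198 = 0. Recurrence: v_k = 1 + (v_{k-1} + v_{k+1})/2 for 1 ≤ k ≤ 197. The particular solution to v_k − (v_{k-1} + v_{k+1})/2 = 1 is v_k = −k^2. Adding homogeneous solution A + B k and matching boundaries gives v_k = k (198 − k). Substituting k = 80: v_80 = 80 · 118 = 9440.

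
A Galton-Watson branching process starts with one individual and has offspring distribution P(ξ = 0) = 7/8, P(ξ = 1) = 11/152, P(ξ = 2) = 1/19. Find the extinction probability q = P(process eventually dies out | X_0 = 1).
q = 1

Mean offspring μ = 0·7/8 + 1·11/152 + 2·1/19 = 27/152 ≤ 1. For μ ≤ 1 with offspring not concentrated at 1, the Galton-Watson process goes extinct almost surely, so q = 1.
(Algebraic check: The pgf is f(s) = 7/8 + 11/152·s + 1/19·s². The extinction probability q is the smallest fixed point of f in [0, 1]. Setting s = f(s):
  1/19·s² + (11/152 − 1)·s + 7/8 = 0
  1/19·s² − (7/8 + 1/19)·s + 7/8 = 0
which factors as (s − 1)·(1/19·s − 7/8) = 0, giving roots s = 1 and s = (7/8)/(1/19) = 133/8. Since 133/8 ≥ 1, the smallest root in [0, 1] is s = 1.)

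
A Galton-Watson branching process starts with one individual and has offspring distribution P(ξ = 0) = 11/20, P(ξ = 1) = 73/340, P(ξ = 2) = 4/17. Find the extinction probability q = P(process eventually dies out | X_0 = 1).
q = 1

Mean offspring μ = 0·11/20 + 1·73/340 + 2·4/17 = 233/340 ≤ 1. For μ ≤ 1 with offspring not concentrated at 1, the Galton-Watson process goes extinct almost surely, so q = 1.
(Algebraic check: The pgf is f(s) = 11/20 + 73/340·s + 4/17·s². The extinction probability q is the smallest fixed point of f in [0, 1]. Setting s = f(s):
  4/17·s² + (73/340 − 1)·s + 11/20 = 0
  4/17·s² − (11/20 + 4/17)·s + 11/20 = 0
which factors as (s − 1)·(4/17·s − 11/20) = 0, giving roots s = 1 and s = (11/20)/(4/17) = 187/80. Since 187/80 ≥ 1, the smallest root in [0, 1] is s = 1.)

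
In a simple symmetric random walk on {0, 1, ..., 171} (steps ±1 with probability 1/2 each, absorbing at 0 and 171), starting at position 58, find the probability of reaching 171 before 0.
P(hit 171 before 0) = 58/171

Let u_k = P(hit 171 before 0 | start at k). Then u_0 = 0, u_171 = 1, and u_k = u_{k-1}/2 + u_{k+1}/2 for 1 ≤ k ≤ 170. This harmonic recurrence is solved by u_k = k/171, giving u_58 = 58/171.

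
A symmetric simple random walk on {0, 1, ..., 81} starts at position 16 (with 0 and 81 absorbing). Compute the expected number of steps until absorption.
E[τ | X_0 = 16] = 1040

Let v_k = E[τ | X_0 = k]. Boundary: v_0 = v_81 = 0. Recurrence: v_k = 1 + (v_{k-1} + v_{k+1})/2 for 1 ≤ k ≤ 80. The particular solution to v_k − (v_{k-1} + v_{k+1})/2 = 1 is v_k = −k^2. Adding homogeneous solution A + B k and matching boundaries gives v_k = k (81 − k). Substituting k = 16: v_16 = 16 · 65 = 1040.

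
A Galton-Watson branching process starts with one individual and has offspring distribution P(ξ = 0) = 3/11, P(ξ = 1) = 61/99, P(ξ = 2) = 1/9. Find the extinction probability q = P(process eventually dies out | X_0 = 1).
q = 1

Mean offspring μ = 0·3/11 + 1·61/99 + 2·1/9 = 83/99 ≤ 1. For μ ≤ 1 with offspring not concentrated at 1, the Galton-Watson process goes extinct almost surely, so q = 1.
(Algebraic check: The pgf is f(s) = 3/11 + 61/99·s + 1/9·s². The extinction probability q is the smallest fixed point of f in [0, 1]. Setting s = f(s):
  1/9·s² + (61/99 − 1)·s + 3/11 = 0
  1/9·s² − (3/11 + 1/9)·s + 3/11 = 0
which factors as (s − 1)·(1/9·s − 3/11) = 0, giving roots s = 1 and s = (3/11)/(1/9) = 27/11. Since 27/11 ≥ 1, the smallest root in [0, 1] is s = 1.)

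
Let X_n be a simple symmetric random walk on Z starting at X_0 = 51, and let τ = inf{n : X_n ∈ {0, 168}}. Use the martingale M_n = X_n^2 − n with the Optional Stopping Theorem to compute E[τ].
E[τ] = 5967

M_n = X_n^2 − n is a martingale (since E[X_{n+1}^2 | F_n] = X_n^2 + 1). By OST (τ has finite mean in a bounded region), E[M_τ] = E[M_0] = X_0^2 − 0 = 51^2 = 2601. Also E[M_τ] = E[X_τ^2] − E[τ]. The walk exits at 0 or 168, with P(hit 168 first) = 51/168, so E[X_τ^2] = 168^2 · 51/168 + 0 = 8568. Thus E[τ] = E[X_τ^2] − E[M_τ] = 8568 − 2601 = 5967 = 51(168 − 51) = 5967.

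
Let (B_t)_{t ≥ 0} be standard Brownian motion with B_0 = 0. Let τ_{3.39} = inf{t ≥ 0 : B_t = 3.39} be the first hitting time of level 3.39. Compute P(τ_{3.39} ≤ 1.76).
P(τ_{3.39} ≤ 1.76) = 2(1 − Φ(3.39/√1.76)) = 2(1 − Φ(2.5553)) ≈ 0.0106

By the reflection principle for standard BM, P(τ_b ≤ t) = 2 · P(B_t ≥ b). Since B_t ~ N(0, t), P(B_t ≥ 3.39) = 1 − Φ(3.39/√t) = 1 − Φ(3.39/√1.76) = 1 − Φ(2.5553) ≈ 0.00530. Doubling: P(τ_{3.39} ≤ 1.76) ≈ 2 · 0.00530 = 0.01060 ≈ 0.0106.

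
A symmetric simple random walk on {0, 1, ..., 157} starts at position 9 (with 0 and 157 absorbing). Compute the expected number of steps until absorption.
E[τ | X_0 = 9] = 1332

Let v_k = E[τ | X_0 = k]. Boundary: v_0 = v_157 = 0. Recurrence: v_k = 1 + (v_{k-1} + v_{k+1})/2 for 1 ≤ k ≤ 156. The particular solution to v_k − (v_{k-1} + v_{k+1})/2 = 1 is v_k = −k^2. Adding homogeneous solution A + B k and matching boundaries gives v_k = k (157 − k). Substituting k = 9: v_9 = 9 · 148 = 1332.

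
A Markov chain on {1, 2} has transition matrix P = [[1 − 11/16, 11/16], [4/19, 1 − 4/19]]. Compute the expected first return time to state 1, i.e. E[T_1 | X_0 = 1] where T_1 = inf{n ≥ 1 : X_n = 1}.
E[T_1 | X_0 = 1] = 1/π_1 = 273/64

For an irreducible recurrent Markov chain with stationary distribution π, E[T_i | X_0 = i] = 1/π_i (Kac's formula). Here π_1 = (4/19)/(11/16 + 4/19) = (4/19)/(273/304) = 64/273, so E[T_1 | X_0 = 1] = 1/π_1 = (11/16 + 4/19)/(4/19) = (273/304)/(4/19) = 273/64.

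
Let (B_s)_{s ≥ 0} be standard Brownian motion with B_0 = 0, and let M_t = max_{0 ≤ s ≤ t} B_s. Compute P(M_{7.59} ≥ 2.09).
P(M_{7.59} ≥ 2.09) = 2·P(B_{7.59} ≥ 2.09) = 2(1 − Φ(2.09/√7.59)) ≈ 0.4481

By the reflection principle for Brownian motion, P(M_t ≥ a) = 2 · P(B_t ≥ a) for a ≥ 0. Since B_t ~ N(0, t), P(B_t ≥ 2.09) = 1 − Φ(2.09/√t) = 1 − Φ(2.09/√7.59) = 1 − Φ(0.7586). So
  P(M_{7.59} ≥ 2.09) = 2(1 − Φ(0.7586)) ≈ 0.4481.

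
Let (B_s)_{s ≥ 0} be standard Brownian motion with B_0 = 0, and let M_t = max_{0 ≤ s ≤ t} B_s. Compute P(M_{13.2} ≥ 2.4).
P(M_{13.2} ≥ 2.4) = 2·P(B_{13.2} ≥ 2.4) = 2(1 − Φ(2.4/√13.2)) ≈ 0.5089

By the reflection principle for Brownian motion, P(M_t ≥ a) = 2 · P(B_t ≥ a) for a ≥ 0. Since B_t ~ N(0, t), P(B_t ≥ 2.4) = 1 − Φ(2.4/√t) = 1 − Φ(2.4/√13.2) = 1 − Φ(0.6606). So
  P(M_{13.2} ≥ 2.4) = 2(1 − Φ(0.6606)) ≈ 0.5089.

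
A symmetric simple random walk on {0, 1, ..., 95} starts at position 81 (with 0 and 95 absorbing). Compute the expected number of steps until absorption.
E[τ | X_0 = 81] = 1134

Let v_k = E[τ | X_0 = k]. Boundary: v_0 = v_95 = 0. Recurrence: v_k = 1 + (v_{k-1} + v_{k+1})/2 for 1 ≤ k ≤ 94. The particular solution to v_k − (v_{k-1} + v_{k+1})/2 = 1 is v_k = −k^2. Adding homogeneous solution A + B k and matching boundaries gives v_k = k (95 − k). Substituting k = 81: v_81 = 81 · 14 = 1134.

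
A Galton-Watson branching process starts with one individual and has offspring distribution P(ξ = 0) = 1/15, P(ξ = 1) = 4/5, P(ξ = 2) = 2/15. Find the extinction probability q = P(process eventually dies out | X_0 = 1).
q = 1/2

The pgf is f(s) = 1/15 + 4/5·s + 2/15·s². The extinction probability q is the smallest fixed point of f in [0, 1]. Setting s = f(s):
  2/15·s² + (4/5 − 1)·s + 1/15 = 0
  2/15·s² − (1/15 + 2/15)·s + 1/15 = 0
which factors as (s − 1)·(2/15·s − 1/15) = 0, giving roots s = 1 and s = (1/15)/(2/15) = 1/2.
Mean offspring μ = 4/5 + 2·2/15 = 16/15 > 1 (supercritical), so q < 1. The extinction probability is the smaller root: q = (1/15)/(2/15) = 1/2.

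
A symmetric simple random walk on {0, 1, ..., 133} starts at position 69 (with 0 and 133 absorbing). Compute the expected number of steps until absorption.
E[τ | X_0 = 69] = 4416

Let v_k = E[τ | X_0 = k]. Boundary: v_0 = v_133 = 0. Recurrence: v_k = 1 + (v_{k-1} + v_{k+1})/2 for 1 ≤ k ≤ 132. The particular solution to v_k − (v_{k-1} + v_{k+1})/2 = 1 is v_k = −k^2. Adding homogeneous solution A + B k and matching boundaries gives v_k = k (133 − k). Substituting k = 69: v_69 = 69 · 64 = 4416.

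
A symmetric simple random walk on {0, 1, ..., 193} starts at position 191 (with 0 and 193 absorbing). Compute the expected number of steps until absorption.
E[τ | X_0 = 191] = 382

Let v_k = E[τ | X_0 = k]. Boundary: v_0 = v_193 = 0. Recurrence: v_k = 1 + (v_{k-1} + v_{k+1})/2 for 1 ≤ k ≤ 192. The particular solution to v_k − (v_{k-1} + v_{k+1})/2 = 1 is v_k = −k^2. Adding homogeneous solution A + B k and matching boundaries gives v_k = k (193 − k). Substituting k = 191: v_191 = 191 · 2 = 382.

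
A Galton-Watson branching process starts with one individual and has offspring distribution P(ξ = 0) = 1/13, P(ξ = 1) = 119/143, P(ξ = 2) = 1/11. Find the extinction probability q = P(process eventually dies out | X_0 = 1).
q = 11/13

The pgf is f(s) = 1/13 + 119/143·s + 1/11·s². The extinction probability q is the smallest fixed point of f in [0, 1]. Setting s = f(s):
  1/11·s² + (119/143 − 1)·s + 1/13 = 0
  1/11·s² − (1/13 + 1/11)·s + 1/13 = 0
which factors as (s − 1)·(1/11·s − 1/13) = 0, giving roots s = 1 and s = (1/13)/(1/11) = 11/13.
Mean offspring μ = 119/143 + 2·1/11 = 145/143 > 1 (supercritical), so q < 1. The extinction probability is the smaller root: q = (1/13)/(1/11) = 11/13.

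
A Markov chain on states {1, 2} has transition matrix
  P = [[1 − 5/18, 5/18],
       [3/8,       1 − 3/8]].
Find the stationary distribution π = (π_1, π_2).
π_1 = 27/47, π_2 = 20/47

Solve πP = π with π_1 + π_2 = 1. From πP = π: π_1 · (1 − 5/18) + π_2 · 3/8 = π_1 ⇒ π_2 · 3/8 = π_1 · 5/18 ⇒ π_2/π_1 = (5/18)/(3/8) = 20/27. Together with π_1 + π_2 = 1:
  π_1 = (3/8)/(5/18 + 3/8) = (3/8)/(47/72) = 27/47,
  π_2 = (5/18)/(5/18 + 3/8) = (5/18)/(47/72) = 20/47.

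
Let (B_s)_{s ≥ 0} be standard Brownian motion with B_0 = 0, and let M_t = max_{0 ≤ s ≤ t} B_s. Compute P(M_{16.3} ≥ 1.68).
P(M_{16.3} ≥ 1.68) = 2·P(B_{16.3} ≥ 1.68) = 2(1 − Φ(1.68/√16.3)) ≈ 0.6773

By the reflection principle for Brownian motion, P(M_t ≥ a) = 2 · P(B_t ≥ a) for a ≥ 0. Since B_t ~ N(0, t), P(B_t ≥ 1.68) = 1 − Φ(1.68/√t) = 1 − Φ(1.68/√16.3) = 1 − Φ(0.4161). So
  P(M_{16.3} ≥ 1.68) = 2(1 − Φ(0.4161)) ≈ 0.6773.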